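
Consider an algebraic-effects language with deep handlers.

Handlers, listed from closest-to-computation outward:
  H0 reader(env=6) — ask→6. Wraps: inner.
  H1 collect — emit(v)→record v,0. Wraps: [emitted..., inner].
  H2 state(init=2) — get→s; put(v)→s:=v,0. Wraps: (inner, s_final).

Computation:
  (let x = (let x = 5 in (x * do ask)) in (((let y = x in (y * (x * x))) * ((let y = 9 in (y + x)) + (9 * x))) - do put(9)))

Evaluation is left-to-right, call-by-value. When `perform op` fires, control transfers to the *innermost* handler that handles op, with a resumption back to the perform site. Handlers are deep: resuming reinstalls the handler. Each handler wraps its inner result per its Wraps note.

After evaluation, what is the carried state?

Answer: 9

Step-by-step:
ask @ H0 ⇒ 6
put(9) @ H2 ⇒ s:=9
H0 returns 8343000
H1 returns [8343000]
H2 returns ([8343000], 9)
= ([8343000], 9)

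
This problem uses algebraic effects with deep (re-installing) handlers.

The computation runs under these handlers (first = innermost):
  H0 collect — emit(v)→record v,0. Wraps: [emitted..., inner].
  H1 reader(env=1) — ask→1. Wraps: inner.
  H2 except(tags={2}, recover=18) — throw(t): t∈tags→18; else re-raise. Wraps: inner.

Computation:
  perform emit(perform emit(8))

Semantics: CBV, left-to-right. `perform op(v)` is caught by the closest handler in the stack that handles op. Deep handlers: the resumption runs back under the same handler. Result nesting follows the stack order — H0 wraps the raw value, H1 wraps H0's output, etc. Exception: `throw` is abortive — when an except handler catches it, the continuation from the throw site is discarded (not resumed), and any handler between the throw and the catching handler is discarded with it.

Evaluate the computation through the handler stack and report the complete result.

Answer: [8, 0, 0]

Working:
emit(8) @ H0 ⇒ out+=8
emit(0) @ H0 ⇒ out+=0
H0 returns [8, 0, 0]
H1 returns [8, 0, 0]
H2 returns [8, 0, 0]
= [8, 0, 0]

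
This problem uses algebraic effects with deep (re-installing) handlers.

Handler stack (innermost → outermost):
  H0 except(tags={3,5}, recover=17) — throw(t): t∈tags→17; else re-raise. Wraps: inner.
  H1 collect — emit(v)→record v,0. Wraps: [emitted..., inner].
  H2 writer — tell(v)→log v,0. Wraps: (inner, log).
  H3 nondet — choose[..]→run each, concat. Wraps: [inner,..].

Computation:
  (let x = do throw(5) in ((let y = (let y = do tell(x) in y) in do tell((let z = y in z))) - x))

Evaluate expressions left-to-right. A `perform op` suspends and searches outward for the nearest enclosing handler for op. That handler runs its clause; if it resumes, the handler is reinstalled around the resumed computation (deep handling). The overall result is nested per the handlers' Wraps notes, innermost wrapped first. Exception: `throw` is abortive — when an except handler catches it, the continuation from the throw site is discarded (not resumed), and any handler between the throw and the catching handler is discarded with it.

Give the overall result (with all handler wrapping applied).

Answer: [([17], ())]

Step-by-step:
throw(5) @ H0 caught ⇒ 17
H1 returns [17]
H2 returns ([17], ())
H3 returns [([17], ())]
= [([17], ())]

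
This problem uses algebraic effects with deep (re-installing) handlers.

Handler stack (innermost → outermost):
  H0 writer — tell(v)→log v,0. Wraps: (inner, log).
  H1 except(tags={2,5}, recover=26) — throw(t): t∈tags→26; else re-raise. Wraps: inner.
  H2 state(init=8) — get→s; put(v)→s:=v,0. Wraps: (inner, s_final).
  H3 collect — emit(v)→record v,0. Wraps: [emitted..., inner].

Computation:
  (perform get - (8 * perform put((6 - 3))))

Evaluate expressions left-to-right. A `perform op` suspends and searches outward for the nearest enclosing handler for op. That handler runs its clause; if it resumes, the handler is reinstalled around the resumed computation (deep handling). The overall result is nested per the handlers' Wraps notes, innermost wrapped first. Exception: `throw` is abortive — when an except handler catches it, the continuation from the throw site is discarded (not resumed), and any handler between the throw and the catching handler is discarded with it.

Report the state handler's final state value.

Step-by-step:
get @ H2 ⇒ 8
put(3) @ H2 ⇒ s:=3
H0 returns (8, ())
H1 returns (8, ())
H2 returns ((8, ()), 3)
H3 returns [((8, ()), 3)]
= [((8, ()), 3)]

Answer: 3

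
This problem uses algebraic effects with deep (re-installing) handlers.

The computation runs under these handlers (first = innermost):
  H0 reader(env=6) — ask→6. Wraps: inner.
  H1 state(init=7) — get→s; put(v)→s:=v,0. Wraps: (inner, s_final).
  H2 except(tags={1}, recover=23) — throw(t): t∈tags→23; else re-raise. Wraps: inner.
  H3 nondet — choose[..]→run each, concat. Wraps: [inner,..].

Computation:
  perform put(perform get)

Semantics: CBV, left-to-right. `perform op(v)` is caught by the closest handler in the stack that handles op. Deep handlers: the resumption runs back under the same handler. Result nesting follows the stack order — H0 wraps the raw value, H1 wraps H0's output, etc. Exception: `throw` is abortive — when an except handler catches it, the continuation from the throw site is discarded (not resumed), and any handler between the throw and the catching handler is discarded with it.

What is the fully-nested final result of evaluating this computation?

Step-by-step:
get @ H1 ⇒ 7
put(7) @ H1 ⇒ s:=7
H0 returns 0
H1 returns (0, 7)
H2 returns (0, 7)
H3 returns [(0, 7)]
= [(0, 7)]

Answer: [(0, 7)]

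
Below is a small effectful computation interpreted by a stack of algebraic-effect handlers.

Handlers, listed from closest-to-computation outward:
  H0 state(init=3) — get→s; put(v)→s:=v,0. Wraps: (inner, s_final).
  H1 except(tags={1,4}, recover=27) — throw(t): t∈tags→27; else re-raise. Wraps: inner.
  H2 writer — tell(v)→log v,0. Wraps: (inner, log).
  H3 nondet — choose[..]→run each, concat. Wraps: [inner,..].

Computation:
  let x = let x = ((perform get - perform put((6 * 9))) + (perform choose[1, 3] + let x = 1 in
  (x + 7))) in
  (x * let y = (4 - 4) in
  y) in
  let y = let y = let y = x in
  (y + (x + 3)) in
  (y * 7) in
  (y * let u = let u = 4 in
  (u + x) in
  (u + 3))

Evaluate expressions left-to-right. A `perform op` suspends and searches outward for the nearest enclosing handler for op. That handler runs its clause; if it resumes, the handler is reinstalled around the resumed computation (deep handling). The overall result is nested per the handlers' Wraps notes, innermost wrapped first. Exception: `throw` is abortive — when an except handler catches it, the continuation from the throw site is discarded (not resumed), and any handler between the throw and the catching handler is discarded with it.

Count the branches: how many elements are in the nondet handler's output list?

Answer: 2

Evaluation trace:
get @ H0 ⇒ 3
put(54) @ H0 ⇒ s:=54
choose[1, 3] @ H3
  branch[0] choose=1:
    H0 returns (147, 54)
    H1 returns (147, 54)
    H2 returns ((147, 54), ())
    H3 returns [((147, 54), ())]
  branch[1] choose=3:
    H0 returns (147, 54)
    H1 returns (147, 54)
    H2 returns ((147, 54), ())
    H3 returns [((147, 54), ())]
= [((147, 54), ()), ((147, 54), ())]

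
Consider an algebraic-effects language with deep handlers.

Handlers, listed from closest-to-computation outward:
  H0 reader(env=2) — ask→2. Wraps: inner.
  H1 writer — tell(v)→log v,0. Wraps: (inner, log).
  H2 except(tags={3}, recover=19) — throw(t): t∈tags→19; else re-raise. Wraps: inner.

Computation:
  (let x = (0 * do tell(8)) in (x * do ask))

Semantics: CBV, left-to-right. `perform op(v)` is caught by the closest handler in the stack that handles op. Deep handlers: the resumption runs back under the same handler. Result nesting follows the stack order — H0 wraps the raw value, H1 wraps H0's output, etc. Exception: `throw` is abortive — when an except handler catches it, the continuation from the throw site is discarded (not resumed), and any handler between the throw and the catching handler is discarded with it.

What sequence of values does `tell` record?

Answer: (8)

Step-by-step:
tell(8) @ H1 ⇒ log+=8
ask @ H0 ⇒ 2
H0 returns 0
H1 returns (0, (8))
H2 returns (0, (8))
= (0, (8))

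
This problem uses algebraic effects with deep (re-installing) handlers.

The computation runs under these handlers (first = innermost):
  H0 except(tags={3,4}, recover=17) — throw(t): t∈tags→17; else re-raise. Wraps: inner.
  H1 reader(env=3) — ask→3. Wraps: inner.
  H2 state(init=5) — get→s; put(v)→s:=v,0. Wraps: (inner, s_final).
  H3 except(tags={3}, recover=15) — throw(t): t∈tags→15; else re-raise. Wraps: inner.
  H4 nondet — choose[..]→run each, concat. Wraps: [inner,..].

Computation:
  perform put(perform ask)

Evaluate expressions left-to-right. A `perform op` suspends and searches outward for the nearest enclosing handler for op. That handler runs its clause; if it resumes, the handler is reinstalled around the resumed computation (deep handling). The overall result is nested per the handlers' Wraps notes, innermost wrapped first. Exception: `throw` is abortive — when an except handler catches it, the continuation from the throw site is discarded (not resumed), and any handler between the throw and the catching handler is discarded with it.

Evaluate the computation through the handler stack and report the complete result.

Answer: [(0, 3)]

Step-by-step:
ask @ H1 ⇒ 3
put(3) @ H2 ⇒ s:=3
H0 returns 0
H1 returns 0
H2 returns (0, 3)
H3 returns (0, 3)
H4 returns [(0, 3)]
= [(0, 3)]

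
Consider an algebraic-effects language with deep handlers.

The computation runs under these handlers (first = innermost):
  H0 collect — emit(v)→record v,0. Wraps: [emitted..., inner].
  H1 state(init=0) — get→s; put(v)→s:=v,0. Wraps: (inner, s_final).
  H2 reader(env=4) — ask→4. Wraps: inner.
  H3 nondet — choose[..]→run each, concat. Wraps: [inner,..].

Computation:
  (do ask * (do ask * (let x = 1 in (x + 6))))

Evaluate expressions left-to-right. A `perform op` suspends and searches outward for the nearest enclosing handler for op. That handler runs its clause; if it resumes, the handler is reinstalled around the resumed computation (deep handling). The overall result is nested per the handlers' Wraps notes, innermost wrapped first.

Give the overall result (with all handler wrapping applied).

Evaluation trace:
ask @ H2 ⇒ 4
ask @ H2 ⇒ 4
H0 returns [112]
H1 returns ([112], 0)
H2 returns ([112], 0)
H3 returns [([112], 0)]
= [([112], 0)]

Answer: [([112], 0)]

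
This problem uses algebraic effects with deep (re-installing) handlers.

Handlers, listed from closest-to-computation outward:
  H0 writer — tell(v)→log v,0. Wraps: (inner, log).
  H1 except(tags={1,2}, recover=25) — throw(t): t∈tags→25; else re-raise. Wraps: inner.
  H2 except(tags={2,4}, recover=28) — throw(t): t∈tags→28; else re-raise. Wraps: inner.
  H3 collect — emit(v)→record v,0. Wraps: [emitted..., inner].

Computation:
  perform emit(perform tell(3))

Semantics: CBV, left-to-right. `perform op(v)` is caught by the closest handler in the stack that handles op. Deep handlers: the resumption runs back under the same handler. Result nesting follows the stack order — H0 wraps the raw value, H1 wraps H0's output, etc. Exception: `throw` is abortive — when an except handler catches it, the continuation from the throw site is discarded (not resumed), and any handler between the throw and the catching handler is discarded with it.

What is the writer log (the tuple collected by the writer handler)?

Answer: (3)

Evaluation trace:
tell(3) @ H0 ⇒ log+=3
emit(0) @ H3 ⇒ out+=0
H0 returns (0, (3))
H1 returns (0, (3))
H2 returns (0, (3))
H3 returns [0, (0, (3))]
= [0, (0, (3))]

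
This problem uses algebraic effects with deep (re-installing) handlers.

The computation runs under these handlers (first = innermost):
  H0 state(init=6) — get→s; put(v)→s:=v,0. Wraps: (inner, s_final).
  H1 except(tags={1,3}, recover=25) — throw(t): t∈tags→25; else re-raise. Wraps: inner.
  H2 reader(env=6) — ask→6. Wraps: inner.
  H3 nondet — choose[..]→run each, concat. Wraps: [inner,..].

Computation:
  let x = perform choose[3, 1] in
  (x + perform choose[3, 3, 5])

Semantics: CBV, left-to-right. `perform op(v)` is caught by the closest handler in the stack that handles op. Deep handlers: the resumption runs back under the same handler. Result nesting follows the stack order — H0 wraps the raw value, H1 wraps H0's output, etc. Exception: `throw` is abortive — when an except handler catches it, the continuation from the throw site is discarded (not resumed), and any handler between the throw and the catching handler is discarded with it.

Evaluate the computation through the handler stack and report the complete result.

Answer: [(6, 6), (6, 6), (8, 6), (4, 6), (4, 6), (6, 6)]

Step-by-step:
choose[3, 1] @ H3
  branch[0] choose=3:
    choose[3, 3, 5] @ H3
      branch[0] choose=3:
        H0 returns (6, 6)
        H1 returns (6, 6)
        H2 returns (6, 6)
        H3 returns [(6, 6)]
      branch[1] choose=3:
        H0 returns (6, 6)
        H1 returns (6, 6)
        H2 returns (6, 6)
        H3 returns [(6, 6)]
      branch[2] choose=5:
        H0 returns (8, 6)
        H1 returns (8, 6)
        H2 returns (8, 6)
        H3 returns [(8, 6)]
  branch[1] choose=1:
    choose[3, 3, 5] @ H3
      branch[0] choose=3:
        H0 returns (4, 6)
        H1 returns (4, 6)
        H2 returns (4, 6)
        H3 returns [(4, 6)]
      branch[1] choose=3:
        H0 returns (4, 6)
        H1 returns (4, 6)
        H2 returns (4, 6)
        H3 returns [(4, 6)]
      branch[2] choose=5:
        H0 returns (6, 6)
        H1 returns (6, 6)
        H2 returns (6, 6)
        H3 returns [(6, 6)]
= [(6, 6), (6, 6), (8, 6), (4, 6), (4, 6), (6, 6)]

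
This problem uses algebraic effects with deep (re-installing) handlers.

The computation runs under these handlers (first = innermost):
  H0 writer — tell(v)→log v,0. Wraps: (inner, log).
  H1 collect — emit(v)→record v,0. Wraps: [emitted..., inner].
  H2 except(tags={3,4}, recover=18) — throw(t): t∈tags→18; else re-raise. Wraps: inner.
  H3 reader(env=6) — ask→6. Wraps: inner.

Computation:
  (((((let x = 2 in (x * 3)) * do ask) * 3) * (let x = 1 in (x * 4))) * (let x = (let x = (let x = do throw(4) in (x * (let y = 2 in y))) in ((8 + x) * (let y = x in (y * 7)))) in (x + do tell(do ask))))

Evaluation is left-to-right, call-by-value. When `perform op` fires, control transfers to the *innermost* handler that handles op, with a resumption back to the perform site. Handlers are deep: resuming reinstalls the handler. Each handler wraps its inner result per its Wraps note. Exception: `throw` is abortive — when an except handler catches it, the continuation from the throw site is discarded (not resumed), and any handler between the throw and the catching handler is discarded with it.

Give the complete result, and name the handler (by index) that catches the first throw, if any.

Answer: 18 ; first throw caught by: H2

Evaluation trace:
ask @ H3 ⇒ 6
throw(4) @ H2 caught ⇒ 18
H3 returns 18
= 18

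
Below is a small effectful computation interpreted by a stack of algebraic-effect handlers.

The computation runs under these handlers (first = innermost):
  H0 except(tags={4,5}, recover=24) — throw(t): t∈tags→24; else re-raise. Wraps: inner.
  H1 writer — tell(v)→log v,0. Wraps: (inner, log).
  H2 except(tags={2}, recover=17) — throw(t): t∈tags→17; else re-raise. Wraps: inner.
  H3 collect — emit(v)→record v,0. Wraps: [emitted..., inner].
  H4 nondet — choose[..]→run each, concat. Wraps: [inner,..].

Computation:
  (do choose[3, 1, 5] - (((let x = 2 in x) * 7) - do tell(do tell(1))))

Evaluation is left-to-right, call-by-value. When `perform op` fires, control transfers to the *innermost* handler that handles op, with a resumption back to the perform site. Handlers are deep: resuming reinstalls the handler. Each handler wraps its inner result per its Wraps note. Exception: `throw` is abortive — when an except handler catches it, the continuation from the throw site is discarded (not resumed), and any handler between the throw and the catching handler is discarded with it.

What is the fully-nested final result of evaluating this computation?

Answer: [[(-11, (1, 0))], [(-13, (1, 0))], [(-9, (1, 0))]]

Working:
choose[3, 1, 5] @ H4
  branch[0] choose=3:
    tell(1) @ H1 ⇒ log+=1
    tell(0) @ H1 ⇒ log+=0
    H0 returns -11
    H1 returns (-11, (1, 0))
    H2 returns (-11, (1, 0))
    H3 returns [(-11, (1, 0))]
    H4 returns [[(-11, (1, 0))]]
  branch[1] choose=1:
    tell(1) @ H1 ⇒ log+=1
    tell(0) @ H1 ⇒ log+=0
    H0 returns -13
    H1 returns (-13, (1, 0))
    H2 returns (-13, (1, 0))
    H3 returns [(-13, (1, 0))]
    H4 returns [[(-13, (1, 0))]]
  branch[2] choose=5:
    tell(1) @ H1 ⇒ log+=1
    tell(0) @ H1 ⇒ log+=0
    H0 returns -9
    H1 returns (-9, (1, 0))
    H2 returns (-9, (1, 0))
    H3 returns [(-9, (1, 0))]
    H4 returns [[(-9, (1, 0))]]
= [[(-11, (1, 0))], [(-13, (1, 0))], [(-9, (1, 0))]]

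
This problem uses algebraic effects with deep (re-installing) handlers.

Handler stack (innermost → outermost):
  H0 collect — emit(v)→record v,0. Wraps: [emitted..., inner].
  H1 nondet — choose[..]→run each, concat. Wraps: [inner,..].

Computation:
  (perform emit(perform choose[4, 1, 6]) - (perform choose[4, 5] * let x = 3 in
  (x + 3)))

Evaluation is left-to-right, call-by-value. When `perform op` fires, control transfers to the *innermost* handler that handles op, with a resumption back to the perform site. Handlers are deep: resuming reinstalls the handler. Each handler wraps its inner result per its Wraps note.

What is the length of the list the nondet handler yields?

Evaluation trace:
choose[4, 1, 6] @ H1
  branch[0] choose=4:
    emit(4) @ H0 ⇒ out+=4
    choose[4, 5] @ H1
      branch[0] choose=4:
        H0 returns [4, -24]
        H1 returns [[4, -24]]
      branch[1] choose=5:
        H0 returns [4, -30]
        H1 returns [[4, -30]]
  branch[1] choose=1:
    emit(1) @ H0 ⇒ out+=1
    choose[4, 5] @ H1
      branch[0] choose=4:
        H0 returns [1, -24]
        H1 returns [[1, -24]]
      branch[1] choose=5:
        H0 returns [1, -30]
        H1 returns [[1, -30]]
  branch[2] choose=6:
    emit(6) @ H0 ⇒ out+=6
    choose[4, 5] @ H1
      branch[0] choose=4:
        H0 returns [6, -24]
        H1 returns [[6, -24]]
      branch[1] choose=5:
        H0 returns [6, -30]
        H1 returns [[6, -30]]
= [[4, -24], [4, -30], [1, -24], [1, -30], [6, -24], [6, -30]]

Answer: 6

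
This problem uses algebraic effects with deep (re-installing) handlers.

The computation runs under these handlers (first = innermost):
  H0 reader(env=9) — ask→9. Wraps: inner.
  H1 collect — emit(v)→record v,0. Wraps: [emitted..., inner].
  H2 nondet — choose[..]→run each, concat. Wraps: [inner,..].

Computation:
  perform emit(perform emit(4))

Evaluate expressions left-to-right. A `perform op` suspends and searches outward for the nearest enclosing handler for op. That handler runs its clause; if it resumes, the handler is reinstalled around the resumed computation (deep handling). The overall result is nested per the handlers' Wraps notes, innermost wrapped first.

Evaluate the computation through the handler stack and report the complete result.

Answer: [[4, 0, 0]]

Evaluation trace:
emit(4) @ H1 ⇒ out+=4
emit(0) @ H1 ⇒ out+=0
H0 returns 0
H1 returns [4, 0, 0]
H2 returns [[4, 0, 0]]
= [[4, 0, 0]]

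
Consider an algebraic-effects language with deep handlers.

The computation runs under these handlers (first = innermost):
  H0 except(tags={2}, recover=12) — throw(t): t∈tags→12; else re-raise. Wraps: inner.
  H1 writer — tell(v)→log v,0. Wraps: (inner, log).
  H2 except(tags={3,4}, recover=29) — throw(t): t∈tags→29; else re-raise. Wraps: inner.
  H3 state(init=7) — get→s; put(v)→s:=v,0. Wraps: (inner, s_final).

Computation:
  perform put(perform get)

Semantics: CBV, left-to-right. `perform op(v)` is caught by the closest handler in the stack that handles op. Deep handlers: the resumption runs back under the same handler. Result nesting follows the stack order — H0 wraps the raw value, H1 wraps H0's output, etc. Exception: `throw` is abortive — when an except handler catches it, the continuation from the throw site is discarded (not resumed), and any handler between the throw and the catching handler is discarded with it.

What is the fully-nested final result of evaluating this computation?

Working:
get @ H3 ⇒ 7
put(7) @ H3 ⇒ s:=7
H0 returns 0
H1 returns (0, ())
H2 returns (0, ())
H3 returns ((0, ()), 7)
= ((0, ()), 7)

Answer: ((0, ()), 7)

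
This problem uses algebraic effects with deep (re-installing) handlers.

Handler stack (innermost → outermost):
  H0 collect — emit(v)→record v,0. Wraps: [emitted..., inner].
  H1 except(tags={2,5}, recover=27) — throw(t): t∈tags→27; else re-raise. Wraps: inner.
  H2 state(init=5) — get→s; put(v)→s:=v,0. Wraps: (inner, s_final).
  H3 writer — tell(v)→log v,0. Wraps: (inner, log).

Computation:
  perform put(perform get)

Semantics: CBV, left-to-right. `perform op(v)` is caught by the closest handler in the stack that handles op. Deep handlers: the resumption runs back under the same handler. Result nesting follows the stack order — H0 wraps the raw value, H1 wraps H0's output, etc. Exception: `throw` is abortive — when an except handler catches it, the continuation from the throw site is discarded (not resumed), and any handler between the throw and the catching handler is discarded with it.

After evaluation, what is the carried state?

Answer: 5

Evaluation trace:
get @ H2 ⇒ 5
put(5) @ H2 ⇒ s:=5
H0 returns [0]
H1 returns [0]
H2 returns ([0], 5)
H3 returns (([0], 5), ())
= (([0], 5), ())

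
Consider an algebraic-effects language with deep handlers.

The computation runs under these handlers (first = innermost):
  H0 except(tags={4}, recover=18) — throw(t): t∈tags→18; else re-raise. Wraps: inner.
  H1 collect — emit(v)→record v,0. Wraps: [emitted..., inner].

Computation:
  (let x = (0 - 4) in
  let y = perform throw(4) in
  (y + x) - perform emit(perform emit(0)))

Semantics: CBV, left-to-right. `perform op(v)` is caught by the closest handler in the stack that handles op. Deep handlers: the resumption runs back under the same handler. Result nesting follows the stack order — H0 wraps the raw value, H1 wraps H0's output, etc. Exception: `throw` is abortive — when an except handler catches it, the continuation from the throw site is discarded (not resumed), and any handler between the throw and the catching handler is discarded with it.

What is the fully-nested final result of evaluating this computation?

Step-by-step:
throw(4) @ H0 caught ⇒ 18
H1 returns [18]
= [18]

Answer: [18]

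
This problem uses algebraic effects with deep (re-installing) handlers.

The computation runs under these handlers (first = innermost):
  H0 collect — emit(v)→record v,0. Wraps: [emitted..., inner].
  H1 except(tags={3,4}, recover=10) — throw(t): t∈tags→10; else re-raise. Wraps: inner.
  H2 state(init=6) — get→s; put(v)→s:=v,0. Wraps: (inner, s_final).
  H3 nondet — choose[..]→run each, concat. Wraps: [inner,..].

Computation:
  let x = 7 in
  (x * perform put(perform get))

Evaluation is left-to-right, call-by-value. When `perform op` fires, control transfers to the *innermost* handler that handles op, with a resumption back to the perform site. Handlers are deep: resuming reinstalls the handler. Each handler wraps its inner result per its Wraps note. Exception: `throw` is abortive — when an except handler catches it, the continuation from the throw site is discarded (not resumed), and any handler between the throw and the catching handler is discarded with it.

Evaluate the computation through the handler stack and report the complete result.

Answer: [([0], 6)]

Step-by-step:
get @ H2 ⇒ 6
put(6) @ H2 ⇒ s:=6
H0 returns [0]
H1 returns [0]
H2 returns ([0], 6)
H3 returns [([0], 6)]
= [([0], 6)]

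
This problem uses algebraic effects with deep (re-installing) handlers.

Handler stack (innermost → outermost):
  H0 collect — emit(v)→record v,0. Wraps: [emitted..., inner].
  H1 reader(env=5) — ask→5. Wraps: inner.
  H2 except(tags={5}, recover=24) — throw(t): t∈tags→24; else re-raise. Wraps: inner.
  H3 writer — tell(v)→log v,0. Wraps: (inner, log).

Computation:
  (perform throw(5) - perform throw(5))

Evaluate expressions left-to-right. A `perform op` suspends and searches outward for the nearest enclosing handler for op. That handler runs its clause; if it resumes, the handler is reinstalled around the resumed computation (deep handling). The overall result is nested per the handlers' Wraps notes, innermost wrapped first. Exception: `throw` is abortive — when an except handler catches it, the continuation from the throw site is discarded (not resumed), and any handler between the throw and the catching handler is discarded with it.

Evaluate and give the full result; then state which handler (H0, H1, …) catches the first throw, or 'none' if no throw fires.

Answer: (24, ()) ; first throw caught by: H2

Step-by-step:
throw(5) @ H2 caught ⇒ 24
H3 returns (24, ())
= (24, ())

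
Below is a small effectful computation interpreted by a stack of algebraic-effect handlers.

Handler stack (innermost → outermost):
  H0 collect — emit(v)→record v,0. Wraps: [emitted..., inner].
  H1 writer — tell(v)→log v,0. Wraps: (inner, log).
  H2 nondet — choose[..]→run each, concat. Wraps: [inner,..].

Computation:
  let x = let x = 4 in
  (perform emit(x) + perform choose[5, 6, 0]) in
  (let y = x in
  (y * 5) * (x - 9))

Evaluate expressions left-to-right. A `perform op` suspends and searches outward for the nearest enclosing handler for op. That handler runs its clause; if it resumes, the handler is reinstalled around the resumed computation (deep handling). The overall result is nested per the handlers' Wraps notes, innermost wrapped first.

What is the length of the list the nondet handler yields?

Answer: 3

Working:
emit(4) @ H0 ⇒ out+=4
choose[5, 6, 0] @ H2
  branch[0] choose=5:
    H0 returns [4, -100]
    H1 returns ([4, -100], ())
    H2 returns [([4, -100], ())]
  branch[1] choose=6:
    H0 returns [4, -90]
    H1 returns ([4, -90], ())
    H2 returns [([4, -90], ())]
  branch[2] choose=0:
    H0 returns [4, 0]
    H1 returns ([4, 0], ())
    H2 returns [([4, 0], ())]
= [([4, -100], ()), ([4, -90], ()), ([4, 0], ())]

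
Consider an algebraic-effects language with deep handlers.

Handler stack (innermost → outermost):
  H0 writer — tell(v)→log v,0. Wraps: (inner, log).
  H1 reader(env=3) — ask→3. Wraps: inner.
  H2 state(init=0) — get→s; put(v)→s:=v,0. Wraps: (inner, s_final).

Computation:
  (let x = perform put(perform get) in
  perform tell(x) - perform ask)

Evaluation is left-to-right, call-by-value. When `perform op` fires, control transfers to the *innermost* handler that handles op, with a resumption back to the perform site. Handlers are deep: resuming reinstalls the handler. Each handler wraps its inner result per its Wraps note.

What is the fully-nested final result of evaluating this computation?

Evaluation trace:
get @ H2 ⇒ 0
put(0) @ H2 ⇒ s:=0
tell(0) @ H0 ⇒ log+=0
ask @ H1 ⇒ 3
H0 returns (-3, (0))
H1 returns (-3, (0))
H2 returns ((-3, (0)), 0)
= ((-3, (0)), 0)

Answer: ((-3, (0)), 0)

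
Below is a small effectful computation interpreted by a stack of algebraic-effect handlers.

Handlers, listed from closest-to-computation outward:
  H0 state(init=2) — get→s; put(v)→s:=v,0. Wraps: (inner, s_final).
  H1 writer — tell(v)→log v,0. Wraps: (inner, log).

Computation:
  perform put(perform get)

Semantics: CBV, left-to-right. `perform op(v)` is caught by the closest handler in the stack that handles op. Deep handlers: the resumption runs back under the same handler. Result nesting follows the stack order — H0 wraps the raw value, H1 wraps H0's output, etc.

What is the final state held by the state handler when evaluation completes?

Working:
get @ H0 ⇒ 2
put(2) @ H0 ⇒ s:=2
H0 returns (0, 2)
H1 returns ((0, 2), ())
= ((0, 2), ())

Answer: 2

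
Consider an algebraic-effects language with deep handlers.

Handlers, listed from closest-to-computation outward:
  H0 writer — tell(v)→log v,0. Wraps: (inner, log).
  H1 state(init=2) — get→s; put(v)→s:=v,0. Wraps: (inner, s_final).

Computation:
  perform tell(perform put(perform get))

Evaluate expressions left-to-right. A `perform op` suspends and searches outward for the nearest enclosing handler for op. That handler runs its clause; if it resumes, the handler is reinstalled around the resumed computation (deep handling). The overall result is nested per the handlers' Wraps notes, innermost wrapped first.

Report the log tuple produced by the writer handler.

Answer: (0)

Working:
get @ H1 ⇒ 2
put(2) @ H1 ⇒ s:=2
tell(0) @ H0 ⇒ log+=0
H0 returns (0, (0))
H1 returns ((0, (0)), 2)
= ((0, (0)), 2)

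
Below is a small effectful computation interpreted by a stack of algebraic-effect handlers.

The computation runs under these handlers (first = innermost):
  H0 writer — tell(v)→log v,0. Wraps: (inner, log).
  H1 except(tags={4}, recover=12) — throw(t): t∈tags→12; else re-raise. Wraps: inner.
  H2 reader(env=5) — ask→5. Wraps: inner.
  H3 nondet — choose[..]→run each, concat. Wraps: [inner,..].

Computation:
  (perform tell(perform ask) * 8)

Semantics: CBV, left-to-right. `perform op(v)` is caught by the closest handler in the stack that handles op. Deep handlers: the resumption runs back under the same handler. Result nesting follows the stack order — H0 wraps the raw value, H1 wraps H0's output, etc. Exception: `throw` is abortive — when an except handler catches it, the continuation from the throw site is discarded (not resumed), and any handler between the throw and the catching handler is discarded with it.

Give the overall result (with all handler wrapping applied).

Working:
ask @ H2 ⇒ 5
tell(5) @ H0 ⇒ log+=5
H0 returns (0, (5))
H1 returns (0, (5))
H2 returns (0, (5))
H3 returns [(0, (5))]
= [(0, (5))]

Answer: [(0, (5))]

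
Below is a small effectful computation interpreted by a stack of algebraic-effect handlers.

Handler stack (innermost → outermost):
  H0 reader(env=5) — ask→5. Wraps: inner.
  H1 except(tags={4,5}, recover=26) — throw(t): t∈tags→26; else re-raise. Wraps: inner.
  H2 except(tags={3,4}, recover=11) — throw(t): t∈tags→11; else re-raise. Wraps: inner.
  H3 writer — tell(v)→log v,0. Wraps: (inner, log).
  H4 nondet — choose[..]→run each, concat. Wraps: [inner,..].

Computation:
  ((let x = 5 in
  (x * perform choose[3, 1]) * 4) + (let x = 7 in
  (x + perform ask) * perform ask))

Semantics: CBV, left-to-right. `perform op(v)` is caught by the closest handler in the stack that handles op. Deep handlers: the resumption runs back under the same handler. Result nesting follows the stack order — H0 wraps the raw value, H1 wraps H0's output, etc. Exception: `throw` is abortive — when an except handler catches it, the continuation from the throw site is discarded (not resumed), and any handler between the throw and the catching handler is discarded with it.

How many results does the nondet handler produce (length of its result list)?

Answer: 2

Step-by-step:
choose[3, 1] @ H4
  branch[0] choose=3:
    ask @ H0 ⇒ 5
    ask @ H0 ⇒ 5
    H0 returns 120
    H1 returns 120
    H2 returns 120
    H3 returns (120, ())
    H4 returns [(120, ())]
  branch[1] choose=1:
    ask @ H0 ⇒ 5
    ask @ H0 ⇒ 5
    H0 returns 80
    H1 returns 80
    H2 returns 80
    H3 returns (80, ())
    H4 returns [(80, ())]
= [(120, ()), (80, ())]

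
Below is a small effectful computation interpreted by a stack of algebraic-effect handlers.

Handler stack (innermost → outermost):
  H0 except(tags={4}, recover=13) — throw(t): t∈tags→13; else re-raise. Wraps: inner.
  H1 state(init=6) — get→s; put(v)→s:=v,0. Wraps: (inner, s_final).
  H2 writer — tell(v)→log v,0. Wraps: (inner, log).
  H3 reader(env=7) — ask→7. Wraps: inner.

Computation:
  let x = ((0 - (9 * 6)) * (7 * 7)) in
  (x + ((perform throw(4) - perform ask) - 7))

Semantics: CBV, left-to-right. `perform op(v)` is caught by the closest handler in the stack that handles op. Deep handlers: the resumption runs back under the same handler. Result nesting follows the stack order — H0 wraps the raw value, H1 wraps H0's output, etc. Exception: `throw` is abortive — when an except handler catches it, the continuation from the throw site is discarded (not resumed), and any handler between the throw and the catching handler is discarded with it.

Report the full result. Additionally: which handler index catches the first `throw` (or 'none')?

Answer: ((13, 6), ()) ; first throw caught by: H0

Evaluation trace:
throw(4) @ H0 caught ⇒ 13
H1 returns (13, 6)
H2 returns ((13, 6), ())
H3 returns ((13, 6), ())
= ((13, 6), ())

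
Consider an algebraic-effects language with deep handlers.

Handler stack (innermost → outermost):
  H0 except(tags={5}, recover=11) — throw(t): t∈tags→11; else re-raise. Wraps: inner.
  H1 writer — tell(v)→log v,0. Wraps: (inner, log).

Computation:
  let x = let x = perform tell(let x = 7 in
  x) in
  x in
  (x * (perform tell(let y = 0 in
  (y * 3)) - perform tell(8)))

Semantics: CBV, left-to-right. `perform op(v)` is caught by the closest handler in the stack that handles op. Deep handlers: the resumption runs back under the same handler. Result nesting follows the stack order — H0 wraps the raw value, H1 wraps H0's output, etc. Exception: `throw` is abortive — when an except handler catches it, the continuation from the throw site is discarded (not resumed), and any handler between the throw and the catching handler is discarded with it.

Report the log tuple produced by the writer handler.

Answer: (7, 0, 8)

Step-by-step:
tell(7) @ H1 ⇒ log+=7
tell(0) @ H1 ⇒ log+=0
tell(8) @ H1 ⇒ log+=8
H0 returns 0
H1 returns (0, (7, 0, 8))
= (0, (7, 0, 8))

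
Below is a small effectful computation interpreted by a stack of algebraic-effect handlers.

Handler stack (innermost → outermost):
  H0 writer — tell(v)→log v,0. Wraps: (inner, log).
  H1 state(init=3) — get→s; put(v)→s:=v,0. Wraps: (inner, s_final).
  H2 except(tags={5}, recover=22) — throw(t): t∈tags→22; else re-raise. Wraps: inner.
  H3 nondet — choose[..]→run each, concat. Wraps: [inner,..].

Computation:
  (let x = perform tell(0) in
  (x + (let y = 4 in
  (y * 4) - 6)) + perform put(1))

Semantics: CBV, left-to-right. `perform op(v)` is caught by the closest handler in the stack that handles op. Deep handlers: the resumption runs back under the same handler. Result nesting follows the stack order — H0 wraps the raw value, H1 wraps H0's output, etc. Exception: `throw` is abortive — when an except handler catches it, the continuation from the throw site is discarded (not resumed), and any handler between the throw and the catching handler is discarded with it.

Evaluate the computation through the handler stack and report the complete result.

Working:
tell(0) @ H0 ⇒ log+=0
put(1) @ H1 ⇒ s:=1
H0 returns (10, (0))
H1 returns ((10, (0)), 1)
H2 returns ((10, (0)), 1)
H3 returns [((10, (0)), 1)]
= [((10, (0)), 1)]

Answer: [((10, (0)), 1)]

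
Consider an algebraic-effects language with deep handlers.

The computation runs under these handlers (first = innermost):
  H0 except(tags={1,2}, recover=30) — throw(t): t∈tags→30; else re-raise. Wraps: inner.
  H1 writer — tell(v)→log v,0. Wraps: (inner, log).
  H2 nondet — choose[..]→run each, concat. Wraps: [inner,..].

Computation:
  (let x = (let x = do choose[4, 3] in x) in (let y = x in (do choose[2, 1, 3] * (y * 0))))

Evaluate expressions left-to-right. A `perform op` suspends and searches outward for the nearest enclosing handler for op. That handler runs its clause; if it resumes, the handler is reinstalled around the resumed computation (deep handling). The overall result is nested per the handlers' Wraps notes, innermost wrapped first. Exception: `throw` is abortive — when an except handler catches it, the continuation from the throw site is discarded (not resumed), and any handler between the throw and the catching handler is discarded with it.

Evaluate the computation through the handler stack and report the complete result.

Step-by-step:
choose[4, 3] @ H2
  branch[0] choose=4:
    choose[2, 1, 3] @ H2
      branch[0] choose=2:
        H0 returns 0
        H1 returns (0, ())
        H2 returns [(0, ())]
      branch[1] choose=1:
        H0 returns 0
        H1 returns (0, ())
        H2 returns [(0, ())]
      branch[2] choose=3:
        H0 returns 0
        H1 returns (0, ())
        H2 returns [(0, ())]
  branch[1] choose=3:
    choose[2, 1, 3] @ H2
      branch[0] choose=2:
        H0 returns 0
        H1 returns (0, ())
        H2 returns [(0, ())]
      branch[1] choose=1:
        H0 returns 0
        H1 returns (0, ())
        H2 returns [(0, ())]
      branch[2] choose=3:
        H0 returns 0
        H1 returns (0, ())
        H2 returns [(0, ())]
= [(0, ()), (0, ()), (0, ()), (0, ()), (0, ()), (0, ())]

Answer: [(0, ()), (0, ()), (0, ()), (0, ()), (0, ()), (0, ())]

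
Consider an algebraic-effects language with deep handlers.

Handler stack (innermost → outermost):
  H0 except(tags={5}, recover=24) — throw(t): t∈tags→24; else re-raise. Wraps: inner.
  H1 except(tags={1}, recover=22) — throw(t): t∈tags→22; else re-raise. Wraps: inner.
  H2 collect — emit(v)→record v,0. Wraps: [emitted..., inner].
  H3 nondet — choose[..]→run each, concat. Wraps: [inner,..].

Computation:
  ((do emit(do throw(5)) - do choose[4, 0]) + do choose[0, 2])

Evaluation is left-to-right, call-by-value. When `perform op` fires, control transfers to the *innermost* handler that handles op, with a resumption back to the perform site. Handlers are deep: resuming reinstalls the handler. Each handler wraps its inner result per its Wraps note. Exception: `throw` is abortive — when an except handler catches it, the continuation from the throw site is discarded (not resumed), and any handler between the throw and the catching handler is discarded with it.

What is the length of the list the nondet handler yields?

Step-by-step:
throw(5) @ H0 caught ⇒ 24
H1 returns 24
H2 returns [24]
H3 returns [[24]]
= [[24]]

Answer: 1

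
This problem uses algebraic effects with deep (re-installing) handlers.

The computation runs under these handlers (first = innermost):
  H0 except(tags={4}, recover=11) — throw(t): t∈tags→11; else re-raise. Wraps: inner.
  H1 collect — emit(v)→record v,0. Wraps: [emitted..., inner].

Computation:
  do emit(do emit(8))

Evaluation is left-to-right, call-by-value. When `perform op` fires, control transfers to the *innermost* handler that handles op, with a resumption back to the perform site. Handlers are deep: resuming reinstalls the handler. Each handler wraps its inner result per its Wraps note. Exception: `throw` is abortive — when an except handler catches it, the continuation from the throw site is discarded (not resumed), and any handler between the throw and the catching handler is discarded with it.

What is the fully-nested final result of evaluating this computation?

Answer: [8, 0, 0]

Evaluation trace:
emit(8) @ H1 ⇒ out+=8
emit(0) @ H1 ⇒ out+=0
H0 returns 0
H1 returns [8, 0, 0]
= [8, 0, 0]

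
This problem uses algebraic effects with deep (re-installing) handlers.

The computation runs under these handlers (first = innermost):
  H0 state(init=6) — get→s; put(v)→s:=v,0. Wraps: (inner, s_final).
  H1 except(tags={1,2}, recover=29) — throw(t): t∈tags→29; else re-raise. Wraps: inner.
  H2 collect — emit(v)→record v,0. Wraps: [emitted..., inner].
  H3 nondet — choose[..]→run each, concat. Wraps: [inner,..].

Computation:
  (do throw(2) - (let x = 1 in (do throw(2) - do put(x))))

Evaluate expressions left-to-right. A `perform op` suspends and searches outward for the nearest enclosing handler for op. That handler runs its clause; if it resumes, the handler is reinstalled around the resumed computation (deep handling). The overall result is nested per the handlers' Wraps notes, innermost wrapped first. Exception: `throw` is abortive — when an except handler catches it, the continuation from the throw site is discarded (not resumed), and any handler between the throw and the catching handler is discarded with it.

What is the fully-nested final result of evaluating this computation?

Answer: [[29]]

Working:
throw(2) @ H1 caught ⇒ 29
H2 returns [29]
H3 returns [[29]]
= [[29]]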